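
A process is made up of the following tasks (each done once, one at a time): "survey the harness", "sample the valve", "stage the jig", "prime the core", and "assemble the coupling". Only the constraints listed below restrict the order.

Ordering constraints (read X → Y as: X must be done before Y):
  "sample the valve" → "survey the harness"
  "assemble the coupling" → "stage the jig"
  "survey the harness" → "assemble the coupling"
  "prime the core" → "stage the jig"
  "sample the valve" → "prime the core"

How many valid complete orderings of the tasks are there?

"sample the valve" is the only task with nothing required before it, so every ordering starts there.
Counting all ways to extend the partial order to a total order gives 3.

3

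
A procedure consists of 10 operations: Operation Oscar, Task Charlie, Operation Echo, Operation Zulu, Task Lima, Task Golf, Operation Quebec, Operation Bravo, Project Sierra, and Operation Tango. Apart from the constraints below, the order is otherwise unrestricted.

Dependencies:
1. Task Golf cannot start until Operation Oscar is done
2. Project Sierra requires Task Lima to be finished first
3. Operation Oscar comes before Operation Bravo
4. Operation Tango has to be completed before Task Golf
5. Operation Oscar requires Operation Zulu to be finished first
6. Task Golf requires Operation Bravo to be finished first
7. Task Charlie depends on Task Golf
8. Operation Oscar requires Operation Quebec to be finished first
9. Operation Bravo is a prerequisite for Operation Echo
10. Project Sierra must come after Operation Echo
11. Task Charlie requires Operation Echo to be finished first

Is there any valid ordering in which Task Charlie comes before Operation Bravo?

No

There is a dependency chain Operation Bravo → Operation Echo → Task Charlie, so Task Charlie always comes after Operation Bravo.
Hence Task Charlie can never be scheduled before Operation Bravo.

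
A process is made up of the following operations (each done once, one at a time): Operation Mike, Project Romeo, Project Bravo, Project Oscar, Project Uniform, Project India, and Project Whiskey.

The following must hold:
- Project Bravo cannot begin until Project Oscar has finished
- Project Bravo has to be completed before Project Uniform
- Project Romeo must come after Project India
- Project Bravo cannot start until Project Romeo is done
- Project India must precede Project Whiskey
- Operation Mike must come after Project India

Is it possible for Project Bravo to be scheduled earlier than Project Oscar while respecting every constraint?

The constraints give a chain Project Oscar → Project Bravo, which forces Project Oscar before Project Bravo.
So no valid ordering can have Project Bravo before Project Oscar.

No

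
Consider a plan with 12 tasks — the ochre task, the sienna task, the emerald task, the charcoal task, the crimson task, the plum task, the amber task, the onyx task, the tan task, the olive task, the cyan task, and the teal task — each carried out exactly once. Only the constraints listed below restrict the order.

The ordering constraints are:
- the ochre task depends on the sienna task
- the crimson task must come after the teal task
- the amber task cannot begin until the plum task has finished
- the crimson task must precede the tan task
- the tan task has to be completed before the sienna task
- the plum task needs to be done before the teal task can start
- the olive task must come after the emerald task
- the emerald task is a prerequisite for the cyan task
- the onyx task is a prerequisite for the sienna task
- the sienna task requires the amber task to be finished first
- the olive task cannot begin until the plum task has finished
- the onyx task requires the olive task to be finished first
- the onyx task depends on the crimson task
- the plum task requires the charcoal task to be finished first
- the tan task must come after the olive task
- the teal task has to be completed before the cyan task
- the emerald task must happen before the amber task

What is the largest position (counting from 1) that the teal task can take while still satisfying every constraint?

6

Following every chain forward from the teal task, the tasks that must come later are the ochre task, the sienna task, the crimson task, the onyx task, the tan task, the cyan task — 6 of them.
So at least 6 tasks follow the teal task, putting the teal task no later than position 6. That position is achievable by scheduling everything else first.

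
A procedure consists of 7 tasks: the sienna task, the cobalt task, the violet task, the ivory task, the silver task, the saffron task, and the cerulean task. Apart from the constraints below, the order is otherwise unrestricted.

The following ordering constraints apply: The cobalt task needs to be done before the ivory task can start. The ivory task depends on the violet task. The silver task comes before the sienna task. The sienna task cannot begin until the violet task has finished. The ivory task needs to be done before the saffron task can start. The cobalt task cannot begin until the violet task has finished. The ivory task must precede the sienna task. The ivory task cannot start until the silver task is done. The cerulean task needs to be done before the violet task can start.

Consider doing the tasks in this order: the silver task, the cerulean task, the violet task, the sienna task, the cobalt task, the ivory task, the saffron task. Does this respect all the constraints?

Here the ivory task comes after the sienna task.
But one of the constraints requires the ivory task before the sienna task, so this ordering violates it.

No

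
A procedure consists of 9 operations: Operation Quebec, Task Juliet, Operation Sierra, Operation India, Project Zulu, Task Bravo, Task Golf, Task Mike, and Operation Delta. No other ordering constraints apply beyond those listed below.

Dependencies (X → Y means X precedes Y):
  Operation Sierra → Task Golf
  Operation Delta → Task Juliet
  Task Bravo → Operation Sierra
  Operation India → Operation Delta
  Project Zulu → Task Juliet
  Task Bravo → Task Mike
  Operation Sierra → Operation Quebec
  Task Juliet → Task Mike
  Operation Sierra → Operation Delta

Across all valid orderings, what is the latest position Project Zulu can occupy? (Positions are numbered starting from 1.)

Following every chain forward from Project Zulu, the operations that must come later are Task Juliet, Task Mike — 2 of them.
So at least 2 operations follow Project Zulu, putting Project Zulu no later than position 7. That position is achievable by scheduling everything else first.

7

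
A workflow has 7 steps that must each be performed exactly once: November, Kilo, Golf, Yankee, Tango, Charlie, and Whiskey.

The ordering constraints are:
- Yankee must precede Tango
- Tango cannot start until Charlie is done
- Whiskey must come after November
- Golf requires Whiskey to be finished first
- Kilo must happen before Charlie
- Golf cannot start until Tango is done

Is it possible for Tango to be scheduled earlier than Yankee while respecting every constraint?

The constraints give a chain Yankee → Tango, which forces Yankee before Tango.
Hence Tango can never be scheduled before Yankee.

No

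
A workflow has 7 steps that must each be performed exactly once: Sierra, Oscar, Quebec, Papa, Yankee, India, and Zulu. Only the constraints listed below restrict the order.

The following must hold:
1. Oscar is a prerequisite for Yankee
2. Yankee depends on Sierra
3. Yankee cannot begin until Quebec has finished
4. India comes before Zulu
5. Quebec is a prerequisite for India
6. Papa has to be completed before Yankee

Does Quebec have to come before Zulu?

Yes

Chaining the stated constraints: Quebec → India → Zulu.
So Quebec must precede Zulu in any valid ordering.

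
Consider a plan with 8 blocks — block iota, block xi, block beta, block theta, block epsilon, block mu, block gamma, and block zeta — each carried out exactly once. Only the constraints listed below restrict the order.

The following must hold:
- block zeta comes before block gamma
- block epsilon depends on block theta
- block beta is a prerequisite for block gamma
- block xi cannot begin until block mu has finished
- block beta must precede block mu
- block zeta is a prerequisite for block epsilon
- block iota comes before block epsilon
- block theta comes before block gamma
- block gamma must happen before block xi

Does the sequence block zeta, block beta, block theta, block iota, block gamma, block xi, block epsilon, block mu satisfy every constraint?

No

In the proposed order, block xi appears before block mu.
That contradicts the constraint that block mu must precede block xi.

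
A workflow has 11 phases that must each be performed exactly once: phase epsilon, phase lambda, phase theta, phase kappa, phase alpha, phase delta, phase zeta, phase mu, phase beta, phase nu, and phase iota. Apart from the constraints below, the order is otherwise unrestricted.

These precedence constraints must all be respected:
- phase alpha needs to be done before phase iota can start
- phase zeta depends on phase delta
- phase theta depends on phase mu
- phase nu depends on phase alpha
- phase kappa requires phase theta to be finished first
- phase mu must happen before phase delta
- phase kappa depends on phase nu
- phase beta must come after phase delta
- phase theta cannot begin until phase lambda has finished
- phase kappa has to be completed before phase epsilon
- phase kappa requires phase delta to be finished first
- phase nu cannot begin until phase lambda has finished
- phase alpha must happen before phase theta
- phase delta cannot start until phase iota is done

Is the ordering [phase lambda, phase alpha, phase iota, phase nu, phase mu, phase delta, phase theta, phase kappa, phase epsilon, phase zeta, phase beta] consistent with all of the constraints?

Every stated constraint is respected: phase lambda sits at position 1, ahead of phase theta at position 7, and each of the other listed pairs likewise has the predecessor earlier in the sequence.

Yes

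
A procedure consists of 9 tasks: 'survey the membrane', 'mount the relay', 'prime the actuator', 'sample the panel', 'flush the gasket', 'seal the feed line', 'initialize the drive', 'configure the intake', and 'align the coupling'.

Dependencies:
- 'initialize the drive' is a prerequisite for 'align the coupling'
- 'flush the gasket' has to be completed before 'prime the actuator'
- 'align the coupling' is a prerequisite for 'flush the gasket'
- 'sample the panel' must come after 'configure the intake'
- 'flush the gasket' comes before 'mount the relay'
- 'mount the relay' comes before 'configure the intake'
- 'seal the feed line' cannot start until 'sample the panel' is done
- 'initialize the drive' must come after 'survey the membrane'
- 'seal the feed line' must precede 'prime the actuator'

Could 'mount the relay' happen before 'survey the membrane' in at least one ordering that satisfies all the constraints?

No

The constraints give a chain 'survey the membrane' → 'initialize the drive' → 'align the coupling' → 'flush the gasket' → 'mount the relay', which forces 'survey the membrane' before 'mount the relay'.
So no valid ordering can have 'mount the relay' before 'survey the membrane'.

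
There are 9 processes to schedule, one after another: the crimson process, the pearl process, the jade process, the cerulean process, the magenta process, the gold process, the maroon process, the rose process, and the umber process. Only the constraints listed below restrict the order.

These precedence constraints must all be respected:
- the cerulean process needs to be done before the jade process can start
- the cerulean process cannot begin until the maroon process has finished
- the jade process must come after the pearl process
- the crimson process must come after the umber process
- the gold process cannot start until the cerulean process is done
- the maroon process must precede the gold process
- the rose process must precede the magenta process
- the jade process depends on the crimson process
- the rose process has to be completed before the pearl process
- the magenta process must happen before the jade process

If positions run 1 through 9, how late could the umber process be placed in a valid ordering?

7

Following every chain forward from the umber process, the processes that must come later are the crimson process, the jade process — 2 of them.
With 2 mandatory successors out of 9 processes total, the latest slot for the umber process is 9−2 = 7, and it's reachable by doing all non-successors before the umber process.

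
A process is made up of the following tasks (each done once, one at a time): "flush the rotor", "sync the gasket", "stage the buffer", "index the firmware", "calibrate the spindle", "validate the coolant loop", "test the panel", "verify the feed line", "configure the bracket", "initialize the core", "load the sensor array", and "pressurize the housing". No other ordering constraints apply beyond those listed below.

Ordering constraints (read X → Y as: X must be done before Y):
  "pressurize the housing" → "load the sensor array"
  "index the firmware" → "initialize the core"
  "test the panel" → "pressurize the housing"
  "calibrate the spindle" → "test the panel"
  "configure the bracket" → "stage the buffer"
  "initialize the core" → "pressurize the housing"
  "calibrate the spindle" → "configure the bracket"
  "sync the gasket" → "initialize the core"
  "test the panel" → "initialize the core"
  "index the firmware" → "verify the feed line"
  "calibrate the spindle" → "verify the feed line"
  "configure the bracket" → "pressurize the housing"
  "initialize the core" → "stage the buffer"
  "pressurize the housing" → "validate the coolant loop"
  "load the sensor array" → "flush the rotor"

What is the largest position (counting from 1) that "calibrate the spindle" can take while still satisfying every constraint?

Following every chain forward from "calibrate the spindle", the tasks that must come later are "flush the rotor", "stage the buffer", "validate the coolant loop", "test the panel", "verify the feed line", "configure the bracket", "initialize the core", "load the sensor array", "pressurize the housing" — 9 of them.
With 9 mandatory successors out of 12 tasks total, the latest slot for "calibrate the spindle" is 12−9 = 3, and it's reachable by doing all non-successors before "calibrate the spindle".

3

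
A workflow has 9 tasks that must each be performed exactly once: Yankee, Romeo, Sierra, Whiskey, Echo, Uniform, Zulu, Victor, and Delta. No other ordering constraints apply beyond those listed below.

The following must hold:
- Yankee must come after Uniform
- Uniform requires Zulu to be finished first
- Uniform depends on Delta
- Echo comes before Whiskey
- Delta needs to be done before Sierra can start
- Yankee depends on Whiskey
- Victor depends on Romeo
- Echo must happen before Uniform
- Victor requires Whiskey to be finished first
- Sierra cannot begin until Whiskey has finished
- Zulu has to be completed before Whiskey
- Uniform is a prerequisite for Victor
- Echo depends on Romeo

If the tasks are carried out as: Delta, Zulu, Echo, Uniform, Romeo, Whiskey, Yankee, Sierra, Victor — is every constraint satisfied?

The sequence places Echo ahead of Romeo.
But one of the constraints requires Romeo before Echo, so this ordering violates it.

No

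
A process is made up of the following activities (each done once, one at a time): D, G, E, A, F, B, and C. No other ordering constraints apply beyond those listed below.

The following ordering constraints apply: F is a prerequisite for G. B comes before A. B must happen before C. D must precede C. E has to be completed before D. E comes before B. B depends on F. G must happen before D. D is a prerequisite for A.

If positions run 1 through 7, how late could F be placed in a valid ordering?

The activities that are forced after F, directly or by a chain of constraints, are D, G, A, B, C. That's 5 activities.
With 5 mandatory successors out of 7 activities total, the latest slot for F is 7−5 = 2, and it's reachable by doing all non-successors before F.

2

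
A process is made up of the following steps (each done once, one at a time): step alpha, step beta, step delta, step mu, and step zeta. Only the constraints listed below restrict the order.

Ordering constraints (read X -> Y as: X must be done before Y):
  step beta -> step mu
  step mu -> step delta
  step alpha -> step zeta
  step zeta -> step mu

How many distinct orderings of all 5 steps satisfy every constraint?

2 steps have no prerequisites (step alpha, step beta), so any of them could come first.
Systematically extending each partial ordering one step at a time and counting, there are 3 complete orderings.

3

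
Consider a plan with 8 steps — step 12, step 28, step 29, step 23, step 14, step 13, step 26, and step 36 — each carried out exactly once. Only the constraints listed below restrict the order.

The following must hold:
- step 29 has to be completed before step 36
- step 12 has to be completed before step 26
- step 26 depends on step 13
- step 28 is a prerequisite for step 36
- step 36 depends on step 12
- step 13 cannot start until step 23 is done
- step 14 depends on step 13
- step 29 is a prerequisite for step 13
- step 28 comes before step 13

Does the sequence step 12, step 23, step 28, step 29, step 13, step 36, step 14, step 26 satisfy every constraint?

Going through the constraints one by one, each required predecessor appears earlier in the sequence than its dependent — e.g. step 12 (position 1) is before step 26 (position 8), as required.

Yes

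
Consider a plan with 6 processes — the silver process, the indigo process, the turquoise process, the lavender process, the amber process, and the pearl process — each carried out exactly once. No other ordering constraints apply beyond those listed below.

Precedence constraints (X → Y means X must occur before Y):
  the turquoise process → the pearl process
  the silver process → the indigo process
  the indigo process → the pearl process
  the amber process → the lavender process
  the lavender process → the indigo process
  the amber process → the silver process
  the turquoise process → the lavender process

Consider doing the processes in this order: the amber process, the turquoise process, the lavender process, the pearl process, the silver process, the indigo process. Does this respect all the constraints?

Here the indigo process comes after the pearl process.
But one of the constraints requires the indigo process before the pearl process, so this ordering violates it.

No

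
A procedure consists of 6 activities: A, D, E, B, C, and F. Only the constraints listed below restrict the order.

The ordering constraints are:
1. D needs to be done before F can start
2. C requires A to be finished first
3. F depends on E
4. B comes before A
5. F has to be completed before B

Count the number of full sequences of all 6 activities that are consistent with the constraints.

The activities with no prerequisites are D, E; any of them can be placed first.
Enumerating by repeatedly choosing an available activity (one whose prerequisites are all placed) gives 2 distinct complete orderings.

2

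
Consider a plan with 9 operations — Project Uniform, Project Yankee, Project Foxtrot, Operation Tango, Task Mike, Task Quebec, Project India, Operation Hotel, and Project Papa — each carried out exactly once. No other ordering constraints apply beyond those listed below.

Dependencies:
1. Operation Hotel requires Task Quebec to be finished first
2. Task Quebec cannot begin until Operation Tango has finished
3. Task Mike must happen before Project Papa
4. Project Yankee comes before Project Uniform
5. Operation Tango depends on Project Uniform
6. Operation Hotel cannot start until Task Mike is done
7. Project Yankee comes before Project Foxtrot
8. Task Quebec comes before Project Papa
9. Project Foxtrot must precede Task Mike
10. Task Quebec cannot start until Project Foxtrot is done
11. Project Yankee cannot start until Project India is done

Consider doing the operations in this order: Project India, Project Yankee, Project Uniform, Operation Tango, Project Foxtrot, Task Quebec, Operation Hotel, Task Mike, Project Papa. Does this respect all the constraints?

In the proposed order, Operation Hotel appears before Task Mike.
That contradicts the constraint that Task Mike must precede Operation Hotel.

No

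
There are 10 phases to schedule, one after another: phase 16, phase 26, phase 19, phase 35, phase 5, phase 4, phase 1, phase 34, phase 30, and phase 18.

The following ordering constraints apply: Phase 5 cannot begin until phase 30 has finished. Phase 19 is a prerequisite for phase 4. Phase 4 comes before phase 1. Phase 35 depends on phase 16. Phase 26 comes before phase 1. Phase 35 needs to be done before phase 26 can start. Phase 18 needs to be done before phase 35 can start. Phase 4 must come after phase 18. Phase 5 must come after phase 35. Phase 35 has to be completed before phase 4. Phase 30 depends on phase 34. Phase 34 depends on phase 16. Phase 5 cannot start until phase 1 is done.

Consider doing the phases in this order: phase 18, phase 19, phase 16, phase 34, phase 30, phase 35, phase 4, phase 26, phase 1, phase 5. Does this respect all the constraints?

Yes

Going through the constraints one by one, each required predecessor appears earlier in the sequence than its dependent — e.g. phase 18 (position 1) is before phase 4 (position 7), as required.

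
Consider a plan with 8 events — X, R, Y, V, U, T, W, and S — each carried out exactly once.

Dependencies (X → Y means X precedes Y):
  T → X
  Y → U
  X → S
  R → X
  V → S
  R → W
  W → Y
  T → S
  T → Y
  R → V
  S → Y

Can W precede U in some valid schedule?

The constraints force W before U, so yes — every valid ordering has W earlier.

Yes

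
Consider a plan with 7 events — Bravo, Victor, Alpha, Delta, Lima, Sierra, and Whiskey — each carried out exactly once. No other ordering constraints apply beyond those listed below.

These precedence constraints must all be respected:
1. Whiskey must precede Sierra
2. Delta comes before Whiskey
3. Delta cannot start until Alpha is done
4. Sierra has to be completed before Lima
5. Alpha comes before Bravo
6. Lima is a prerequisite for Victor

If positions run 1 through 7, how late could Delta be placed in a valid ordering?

3

Every event that must follow Delta has to come after it. Tracing all chains starting from Delta, those events are: Victor, Lima, Sierra, Whiskey — 4 in total.
So at least 4 events follow Delta, putting Delta no later than position 3. That position is achievable by scheduling everything else first.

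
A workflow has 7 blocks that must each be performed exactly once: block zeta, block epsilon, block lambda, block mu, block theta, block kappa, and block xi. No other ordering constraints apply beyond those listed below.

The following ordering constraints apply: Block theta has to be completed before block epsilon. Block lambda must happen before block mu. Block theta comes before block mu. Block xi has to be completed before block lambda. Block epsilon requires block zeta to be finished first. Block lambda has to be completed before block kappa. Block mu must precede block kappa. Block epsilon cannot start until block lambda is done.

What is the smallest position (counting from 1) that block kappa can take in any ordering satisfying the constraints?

5

Working backwards through the constraints from block kappa, its full set of required predecessors is block lambda, block mu, block theta, block xi — 4 of them.
With 4 mandatory predecessors, the earliest block kappa can sit is position 4+1 = 5, and placing just those 4 first achieves it.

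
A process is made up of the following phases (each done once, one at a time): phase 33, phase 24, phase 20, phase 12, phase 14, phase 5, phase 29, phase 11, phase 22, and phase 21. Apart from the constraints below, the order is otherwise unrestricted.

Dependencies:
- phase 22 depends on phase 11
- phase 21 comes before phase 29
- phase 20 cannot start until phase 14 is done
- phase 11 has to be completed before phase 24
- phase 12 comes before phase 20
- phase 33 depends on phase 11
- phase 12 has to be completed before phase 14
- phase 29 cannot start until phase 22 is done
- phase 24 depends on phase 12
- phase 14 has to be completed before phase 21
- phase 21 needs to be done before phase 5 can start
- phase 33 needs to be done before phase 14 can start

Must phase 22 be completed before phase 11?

The constraints actually force phase 11 before phase 22 (via phase 11 → phase 22), not the other way around.
So phase 22 never precedes phase 11.

No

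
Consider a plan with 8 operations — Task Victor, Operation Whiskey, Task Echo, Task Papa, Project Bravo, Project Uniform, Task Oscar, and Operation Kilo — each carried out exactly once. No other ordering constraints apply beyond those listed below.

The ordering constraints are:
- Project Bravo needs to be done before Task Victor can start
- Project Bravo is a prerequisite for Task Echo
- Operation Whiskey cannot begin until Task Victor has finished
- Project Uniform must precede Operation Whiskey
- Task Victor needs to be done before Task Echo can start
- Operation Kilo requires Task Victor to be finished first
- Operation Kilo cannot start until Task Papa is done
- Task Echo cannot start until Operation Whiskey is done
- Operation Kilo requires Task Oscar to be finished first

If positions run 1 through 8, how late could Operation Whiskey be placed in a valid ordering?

7

The only operation forced after Operation Whiskey (directly or by a chain) is Task Echo.
So at least 1 operation follows Operation Whiskey, putting Operation Whiskey no later than position 7. That position is achievable by scheduling everything else first.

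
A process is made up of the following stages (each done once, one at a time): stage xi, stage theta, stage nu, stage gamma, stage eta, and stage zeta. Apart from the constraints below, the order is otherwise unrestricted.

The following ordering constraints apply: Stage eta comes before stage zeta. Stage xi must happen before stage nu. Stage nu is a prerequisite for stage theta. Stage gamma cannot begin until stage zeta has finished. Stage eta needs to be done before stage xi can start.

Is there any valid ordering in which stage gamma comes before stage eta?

No

There is a dependency chain stage eta → stage zeta → stage gamma, so stage gamma always comes after stage eta.
So no valid ordering can have stage gamma before stage eta.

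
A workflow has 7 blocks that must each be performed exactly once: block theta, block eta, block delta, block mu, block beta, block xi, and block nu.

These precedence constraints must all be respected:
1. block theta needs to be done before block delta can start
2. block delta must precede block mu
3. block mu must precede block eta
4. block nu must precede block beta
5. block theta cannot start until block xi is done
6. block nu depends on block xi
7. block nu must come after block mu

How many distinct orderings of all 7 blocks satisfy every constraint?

Block xi is the only block with nothing required before it, so every ordering starts there.
Systematically extending each partial ordering one block at a time and counting, there are 3 complete orderings.

3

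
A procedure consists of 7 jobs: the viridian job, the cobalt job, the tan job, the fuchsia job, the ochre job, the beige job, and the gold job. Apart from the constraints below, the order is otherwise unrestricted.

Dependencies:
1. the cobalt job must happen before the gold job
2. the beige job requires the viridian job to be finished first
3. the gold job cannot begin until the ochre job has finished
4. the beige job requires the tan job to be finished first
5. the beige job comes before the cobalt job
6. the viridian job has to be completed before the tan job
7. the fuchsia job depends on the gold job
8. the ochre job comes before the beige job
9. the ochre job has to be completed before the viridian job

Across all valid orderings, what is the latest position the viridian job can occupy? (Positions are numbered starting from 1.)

2

Every job that must follow the viridian job has to come after it. Tracing all chains starting from the viridian job, those jobs are: the cobalt job, the tan job, the fuchsia job, the beige job, the gold job — 5 in total.
So at least 5 jobs follow the viridian job, putting the viridian job no later than position 2. That position is achievable by scheduling everything else first.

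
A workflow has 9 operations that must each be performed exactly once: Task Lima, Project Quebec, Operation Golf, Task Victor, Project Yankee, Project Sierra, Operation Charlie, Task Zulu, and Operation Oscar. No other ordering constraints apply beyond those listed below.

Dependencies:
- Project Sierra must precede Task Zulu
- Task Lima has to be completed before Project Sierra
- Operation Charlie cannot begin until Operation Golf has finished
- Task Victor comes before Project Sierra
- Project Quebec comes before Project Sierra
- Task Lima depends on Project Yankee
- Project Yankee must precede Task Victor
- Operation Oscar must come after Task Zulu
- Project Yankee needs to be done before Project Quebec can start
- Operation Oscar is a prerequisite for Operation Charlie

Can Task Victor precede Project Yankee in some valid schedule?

Following Project Yankee → Task Victor, Project Yankee must precede Task Victor in every valid ordering.
Hence Task Victor can never be scheduled before Project Yankee.

No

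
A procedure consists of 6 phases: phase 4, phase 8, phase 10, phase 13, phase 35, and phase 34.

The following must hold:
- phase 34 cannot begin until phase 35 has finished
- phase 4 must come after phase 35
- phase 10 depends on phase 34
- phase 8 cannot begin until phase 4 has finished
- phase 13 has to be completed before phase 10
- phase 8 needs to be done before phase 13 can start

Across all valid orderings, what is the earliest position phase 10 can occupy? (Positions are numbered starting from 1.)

6

Working backwards through the constraints from phase 10, its full set of required predecessors is phase 4, phase 8, phase 13, phase 35, phase 34 — 5 of them.
With 5 mandatory predecessors, the earliest phase 10 can sit is position 5+1 = 6, and placing just those 5 first achieves it.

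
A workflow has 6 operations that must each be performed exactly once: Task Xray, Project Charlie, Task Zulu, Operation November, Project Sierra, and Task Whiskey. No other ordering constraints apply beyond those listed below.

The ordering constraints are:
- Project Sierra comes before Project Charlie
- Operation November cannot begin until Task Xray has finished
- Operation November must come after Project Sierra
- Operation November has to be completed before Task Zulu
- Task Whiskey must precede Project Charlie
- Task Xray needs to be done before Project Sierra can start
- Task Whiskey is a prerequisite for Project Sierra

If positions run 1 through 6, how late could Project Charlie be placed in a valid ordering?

6

Project Charlie has no required successors, so nothing stops it from going last (position 6).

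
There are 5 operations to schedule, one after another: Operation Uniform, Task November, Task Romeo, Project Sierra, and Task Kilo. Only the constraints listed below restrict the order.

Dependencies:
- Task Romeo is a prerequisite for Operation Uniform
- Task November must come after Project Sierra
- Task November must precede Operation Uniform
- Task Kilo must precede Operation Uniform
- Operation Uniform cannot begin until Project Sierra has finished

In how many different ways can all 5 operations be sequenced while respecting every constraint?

12

The operations with no prerequisites are Task Romeo, Project Sierra, Task Kilo; any of them can be placed first.
Counting all ways to extend the partial order to a total order gives 12.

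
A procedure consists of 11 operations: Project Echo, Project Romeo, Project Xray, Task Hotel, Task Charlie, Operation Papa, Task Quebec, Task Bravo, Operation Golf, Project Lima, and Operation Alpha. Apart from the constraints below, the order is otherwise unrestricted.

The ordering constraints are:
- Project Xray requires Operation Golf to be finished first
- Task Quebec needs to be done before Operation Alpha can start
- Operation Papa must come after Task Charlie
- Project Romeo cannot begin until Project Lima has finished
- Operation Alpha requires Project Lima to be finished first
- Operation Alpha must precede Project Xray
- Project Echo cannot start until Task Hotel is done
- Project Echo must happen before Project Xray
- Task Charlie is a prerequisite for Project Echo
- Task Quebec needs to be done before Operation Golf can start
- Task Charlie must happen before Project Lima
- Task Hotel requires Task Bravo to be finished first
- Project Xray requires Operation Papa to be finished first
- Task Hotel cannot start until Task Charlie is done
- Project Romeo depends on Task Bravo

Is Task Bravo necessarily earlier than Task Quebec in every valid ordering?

No

Nothing in the constraints links Task Bravo and Task Quebec; they are unordered relative to each other.
A valid ordering placing Task Quebec before Task Bravo exists, so the answer is no.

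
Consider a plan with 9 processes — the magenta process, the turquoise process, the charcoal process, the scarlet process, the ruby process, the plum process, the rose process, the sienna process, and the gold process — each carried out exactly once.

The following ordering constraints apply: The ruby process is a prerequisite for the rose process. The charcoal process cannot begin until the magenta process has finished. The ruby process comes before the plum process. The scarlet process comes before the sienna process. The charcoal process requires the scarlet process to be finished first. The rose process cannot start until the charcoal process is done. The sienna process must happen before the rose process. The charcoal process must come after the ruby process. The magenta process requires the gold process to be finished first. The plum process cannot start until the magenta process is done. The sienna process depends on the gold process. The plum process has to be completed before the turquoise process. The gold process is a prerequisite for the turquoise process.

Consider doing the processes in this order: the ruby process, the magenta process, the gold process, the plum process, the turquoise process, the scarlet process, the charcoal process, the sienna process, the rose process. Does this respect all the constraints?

In the proposed order, the magenta process appears before the gold process.
Since the gold process is required before the magenta process, the ordering is invalid.

No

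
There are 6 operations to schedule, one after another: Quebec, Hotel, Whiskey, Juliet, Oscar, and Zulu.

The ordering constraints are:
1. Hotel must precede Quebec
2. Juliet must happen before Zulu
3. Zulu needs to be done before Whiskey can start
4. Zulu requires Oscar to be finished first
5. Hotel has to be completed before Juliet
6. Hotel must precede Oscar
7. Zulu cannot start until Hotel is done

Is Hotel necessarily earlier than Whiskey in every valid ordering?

Yes

Following the dependencies: Hotel → Zulu → Whiskey.
So Hotel must precede Whiskey in any valid ordering.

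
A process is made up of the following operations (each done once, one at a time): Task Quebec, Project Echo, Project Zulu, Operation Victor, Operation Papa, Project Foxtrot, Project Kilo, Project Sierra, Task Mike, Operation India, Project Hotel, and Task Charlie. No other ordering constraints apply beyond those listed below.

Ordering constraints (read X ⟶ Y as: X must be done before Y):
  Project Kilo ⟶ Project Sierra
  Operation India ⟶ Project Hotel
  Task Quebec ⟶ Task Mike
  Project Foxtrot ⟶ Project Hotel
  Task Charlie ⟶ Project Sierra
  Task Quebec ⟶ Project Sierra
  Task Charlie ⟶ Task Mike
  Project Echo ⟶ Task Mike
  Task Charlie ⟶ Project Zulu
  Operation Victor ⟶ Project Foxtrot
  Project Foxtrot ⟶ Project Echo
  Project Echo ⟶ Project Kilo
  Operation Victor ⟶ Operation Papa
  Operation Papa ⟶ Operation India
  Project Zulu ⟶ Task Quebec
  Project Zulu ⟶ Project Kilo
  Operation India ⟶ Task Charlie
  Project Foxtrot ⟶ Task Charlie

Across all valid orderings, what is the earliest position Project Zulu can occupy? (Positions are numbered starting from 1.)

6

Every operation that must precede Project Zulu has to come before it. Tracing all chains that end at Project Zulu, those operations are: Operation Victor, Operation Papa, Project Foxtrot, Operation India, Task Charlie — 5 in total.
With 5 mandatory predecessors, the earliest Project Zulu can sit is position 5+1 = 6, and placing just those 5 first achieves it.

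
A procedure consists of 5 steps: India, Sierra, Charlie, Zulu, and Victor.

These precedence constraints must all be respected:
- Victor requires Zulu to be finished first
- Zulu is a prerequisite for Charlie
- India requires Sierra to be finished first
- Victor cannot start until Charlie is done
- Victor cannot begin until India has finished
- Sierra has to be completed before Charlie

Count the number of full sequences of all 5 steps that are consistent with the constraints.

5

2 steps have no prerequisites (Sierra, Zulu), so any of them could come first.
Counting all ways to extend the partial order to a total order gives 5.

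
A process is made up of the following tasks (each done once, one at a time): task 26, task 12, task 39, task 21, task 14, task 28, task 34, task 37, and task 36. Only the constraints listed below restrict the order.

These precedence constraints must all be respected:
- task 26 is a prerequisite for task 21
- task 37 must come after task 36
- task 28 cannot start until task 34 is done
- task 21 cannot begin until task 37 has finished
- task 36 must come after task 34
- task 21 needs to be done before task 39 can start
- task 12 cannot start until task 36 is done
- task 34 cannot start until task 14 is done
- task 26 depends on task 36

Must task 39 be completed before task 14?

There is a chain task 14 → task 34 → task 36 → task 26 → task 21 → task 39, which puts task 14 before task 39.
So task 39 never precedes task 14.

No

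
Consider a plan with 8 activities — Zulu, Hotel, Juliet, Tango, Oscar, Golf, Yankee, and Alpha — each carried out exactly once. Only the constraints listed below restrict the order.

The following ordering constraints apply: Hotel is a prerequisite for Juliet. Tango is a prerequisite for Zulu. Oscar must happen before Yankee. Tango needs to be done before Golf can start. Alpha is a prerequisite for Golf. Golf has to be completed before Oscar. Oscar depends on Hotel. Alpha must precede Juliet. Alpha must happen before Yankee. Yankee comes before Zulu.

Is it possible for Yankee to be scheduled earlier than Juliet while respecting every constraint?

Yes

Nothing in the constraints forces Juliet before Yankee — there is no chain from Juliet to Yankee.
So a valid ordering placing Yankee earlier than Juliet exists.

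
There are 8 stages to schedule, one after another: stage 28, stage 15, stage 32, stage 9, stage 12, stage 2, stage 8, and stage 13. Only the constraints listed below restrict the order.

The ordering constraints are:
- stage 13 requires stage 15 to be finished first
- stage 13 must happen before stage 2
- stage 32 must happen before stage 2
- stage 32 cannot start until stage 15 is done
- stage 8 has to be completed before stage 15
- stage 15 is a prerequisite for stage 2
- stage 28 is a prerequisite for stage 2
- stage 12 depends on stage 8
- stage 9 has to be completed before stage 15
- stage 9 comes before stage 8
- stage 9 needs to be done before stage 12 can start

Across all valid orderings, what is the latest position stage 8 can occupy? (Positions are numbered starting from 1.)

The stages that are forced after stage 8, directly or by a chain of constraints, are stage 15, stage 32, stage 12, stage 2, stage 13. That's 5 stages.
So at least 5 stages follow stage 8, putting stage 8 no later than position 3. That position is achievable by scheduling everything else first.

3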